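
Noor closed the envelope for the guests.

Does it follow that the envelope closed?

yes

'Noor closed the envelope' is the causative; it entails the inchoative 'the envelope closed'.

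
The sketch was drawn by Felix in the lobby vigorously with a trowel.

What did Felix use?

a trowel

'with a trowel' marks the instrument of the drawing event.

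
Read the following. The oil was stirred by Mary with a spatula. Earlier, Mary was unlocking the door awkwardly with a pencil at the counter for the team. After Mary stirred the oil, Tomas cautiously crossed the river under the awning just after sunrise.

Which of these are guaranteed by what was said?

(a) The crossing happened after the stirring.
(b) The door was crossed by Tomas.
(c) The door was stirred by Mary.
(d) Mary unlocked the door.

(a) Entailed — the narrative places the stirring before the crossing.
(b) Not entailed — Tomas crossed the river, not the door; the door belongs to the unlocking event.
(c) Not entailed — Mary stirred the oil, not the door; the door belongs to the unlocking event.
(d) Not entailed — 'was unlocking' is progressive on an accomplishment; it does not entail the completed 'unlocked'.

(a)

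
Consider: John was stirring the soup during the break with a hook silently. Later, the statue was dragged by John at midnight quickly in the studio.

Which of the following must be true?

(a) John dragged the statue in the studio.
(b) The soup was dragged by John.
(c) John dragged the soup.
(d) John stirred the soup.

(a), (d)

(a) Entailed — every conjunct here is already in the original dragging event.
(b) Not entailed — John dragged the statue, not the soup; the soup belongs to the stirring event.
(c) Not entailed — John dragged the statue, not the soup; the soup belongs to the stirring event.
(d) Entailed — 'stir' is an activity; 'was stirring' entails that some stirring happened, so 'stirred' holds.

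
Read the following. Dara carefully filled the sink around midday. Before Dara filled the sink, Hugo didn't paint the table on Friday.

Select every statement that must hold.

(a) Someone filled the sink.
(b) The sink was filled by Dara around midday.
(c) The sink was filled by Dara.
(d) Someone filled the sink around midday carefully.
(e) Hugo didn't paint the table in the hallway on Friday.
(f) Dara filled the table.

(a) Entailed — every conjunct here is already in the original filling event.
(b) Entailed — the original entails any weakening of itself; this just drops 'carefully'.
(c) Entailed — dropping 'carefully', 'around midday' leaves a sub-description the original still satisfies.
(d) Entailed — the original entails any weakening of itself; this just generalizes the agent.
(e) Entailed — under negation, adding a further restriction is entailed: if no such painting event occurred, none occurred in the hallway either.
(f) Not entailed — Dara filled the sink, not the table; the table belongs to the painting event.

(a), (b), (c), (d), (e)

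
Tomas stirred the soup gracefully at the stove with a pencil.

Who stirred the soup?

'Tomas' marks the agent of the stirring event.

Tomas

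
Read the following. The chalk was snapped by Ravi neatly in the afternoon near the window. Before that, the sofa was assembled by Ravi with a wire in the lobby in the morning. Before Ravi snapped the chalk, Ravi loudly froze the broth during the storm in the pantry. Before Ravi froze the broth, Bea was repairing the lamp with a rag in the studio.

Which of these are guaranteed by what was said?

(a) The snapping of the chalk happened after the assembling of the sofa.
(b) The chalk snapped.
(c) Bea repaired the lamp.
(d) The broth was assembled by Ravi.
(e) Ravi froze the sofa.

(a) Entailed — the narrative places the assembling before the snapping.
(b) Entailed — 'Ravi snapped the chalk' is causative; it entails the inchoative 'the chalk snapped'.
(c) Not entailed — 'was repairing' is progressive on an accomplishment; it does not entail the completed 'repaired'.
(d) Not entailed — Ravi assembled the sofa, not the broth; the broth belongs to the freezing event.
(e) Not entailed — Ravi froze the broth, not the sofa; the sofa belongs to the assembling event.

(a), (b)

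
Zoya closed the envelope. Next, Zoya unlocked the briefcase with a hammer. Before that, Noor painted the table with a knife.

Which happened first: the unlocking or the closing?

the closing

The connectives place the closing before the unlocking.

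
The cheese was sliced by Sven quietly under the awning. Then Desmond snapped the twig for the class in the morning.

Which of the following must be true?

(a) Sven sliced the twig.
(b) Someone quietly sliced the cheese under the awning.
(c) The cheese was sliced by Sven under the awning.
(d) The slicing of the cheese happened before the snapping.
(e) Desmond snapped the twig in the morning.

(a) Not entailed — Sven sliced the cheese, not the twig; the twig belongs to the snapping event.
(b) Entailed — every conjunct here is already in the original slicing event.
(c) Entailed — this follows by dropping conjuncts from the slicing event's description.
(d) Entailed — the narrative places the slicing before the snapping.
(e) Entailed — dropping 'for the class' leaves a sub-description the original still satisfies.

(b), (c), (d), (e)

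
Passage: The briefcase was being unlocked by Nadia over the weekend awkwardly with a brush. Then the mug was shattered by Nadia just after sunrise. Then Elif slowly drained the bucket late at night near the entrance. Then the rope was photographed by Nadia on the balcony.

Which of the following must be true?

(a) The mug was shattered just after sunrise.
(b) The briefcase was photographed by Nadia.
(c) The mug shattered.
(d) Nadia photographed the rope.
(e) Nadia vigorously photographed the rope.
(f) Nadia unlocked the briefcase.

(a) Entailed — generalizing the agent leaves a sub-description the original still satisfies.
(b) Not entailed — Nadia photographed the rope, not the briefcase; the briefcase belongs to the unlocking event.
(c) Entailed — 'Nadia shattered the mug' is causative; it entails the inchoative 'the mug shattered'.
(d) Entailed — this follows by dropping conjuncts from the photographing event's description.
(e) Not entailed — 'vigorously' adds information not in the original event.
(f) Not entailed — 'was unlocking' is progressive on an accomplishment; it does not entail the completed 'unlocked'.

(a), (c), (d)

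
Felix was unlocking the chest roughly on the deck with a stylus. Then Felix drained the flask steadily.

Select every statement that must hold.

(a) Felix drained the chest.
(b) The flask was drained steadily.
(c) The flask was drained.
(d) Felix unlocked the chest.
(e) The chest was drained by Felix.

(b), (c)

(a) Not entailed — Felix drained the flask, not the chest; the chest belongs to the unlocking event.
(b) Entailed — generalizing the agent leaves a sub-description the original still satisfies.
(c) Entailed — this follows by dropping conjuncts from the draining event's description.
(d) Not entailed — 'was unlocking' is progressive on an accomplishment; it does not entail the completed 'unlocked'.
(e) Not entailed — Felix drained the flask, not the chest; the chest belongs to the unlocking event.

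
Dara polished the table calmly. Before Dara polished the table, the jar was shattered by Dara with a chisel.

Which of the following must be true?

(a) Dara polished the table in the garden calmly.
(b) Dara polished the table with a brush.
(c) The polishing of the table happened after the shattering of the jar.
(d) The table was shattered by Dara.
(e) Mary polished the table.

(a) Not entailed — 'in the garden' adds information not in the original event.
(b) Not entailed — 'with a brush' adds information not in the original event.
(c) Entailed — the narrative places the shattering before the polishing.
(d) Not entailed — Dara shattered the jar, not the table; the table belongs to the polishing event.
(e) Not entailed — the passage has Dara polishing the table, not Mary.

(c)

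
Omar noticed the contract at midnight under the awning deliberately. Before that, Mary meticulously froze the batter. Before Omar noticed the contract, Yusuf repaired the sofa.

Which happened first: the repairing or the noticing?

the repairing

The connectives place the repairing before the noticing.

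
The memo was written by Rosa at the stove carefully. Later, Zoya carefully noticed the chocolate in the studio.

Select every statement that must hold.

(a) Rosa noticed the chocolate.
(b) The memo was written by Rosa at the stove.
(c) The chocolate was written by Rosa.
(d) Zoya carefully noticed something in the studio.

(b), (d)

(a) Not entailed — the passage has Zoya noticing the chocolate, not Rosa.
(b) Entailed — the original entails any weakening of itself; this just drops 'carefully'.
(c) Not entailed — Rosa wrote the memo, not the chocolate; the chocolate belongs to the noticing event.
(d) Entailed — every conjunct here is already in the original noticing event.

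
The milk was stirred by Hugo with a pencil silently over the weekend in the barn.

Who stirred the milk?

Hugo

'Hugo' marks the agent of the stirring event.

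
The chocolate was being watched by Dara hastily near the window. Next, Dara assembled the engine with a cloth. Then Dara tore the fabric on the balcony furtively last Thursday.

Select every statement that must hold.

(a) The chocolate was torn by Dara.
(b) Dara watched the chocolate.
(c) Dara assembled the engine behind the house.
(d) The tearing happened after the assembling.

(a) Not entailed — Dara tore the fabric, not the chocolate; the chocolate belongs to the watching event.
(b) Entailed — 'watch' is an activity; 'was watching' entails that some watching happened, so 'watched' holds.
(c) Not entailed — 'behind the house' adds information not in the original event.
(d) Entailed — the narrative places the assembling before the tearing.

(b), (d)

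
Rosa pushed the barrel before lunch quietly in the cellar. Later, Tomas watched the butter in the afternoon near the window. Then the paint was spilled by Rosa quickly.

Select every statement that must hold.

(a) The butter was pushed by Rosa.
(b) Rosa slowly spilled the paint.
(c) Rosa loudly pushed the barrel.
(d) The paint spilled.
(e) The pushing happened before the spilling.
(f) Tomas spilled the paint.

(d), (e)

(a) Not entailed — Rosa pushed the barrel, not the butter; the butter belongs to the watching event.
(b) Not entailed — 'slowly' adds a manner not in (and inconsistent with) the original.
(c) Not entailed — 'loudly' adds a manner not in (and inconsistent with) the original.
(d) Entailed — 'Rosa spilled the paint' is causative; it entails the inchoative 'the paint spilled'.
(e) Entailed — the narrative places the pushing before the spilling.
(f) Not entailed — the passage has Rosa spilling the paint, not Tomas.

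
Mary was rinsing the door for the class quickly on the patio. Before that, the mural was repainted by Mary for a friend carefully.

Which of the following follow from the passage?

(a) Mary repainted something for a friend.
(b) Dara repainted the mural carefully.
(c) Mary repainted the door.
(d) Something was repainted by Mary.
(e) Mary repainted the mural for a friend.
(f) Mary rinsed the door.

(a) Entailed — every conjunct here is already in the original repainting event.
(b) Not entailed — the passage has Mary repainting the mural, not Dara.
(c) Not entailed — Mary repainted the mural, not the door; the door belongs to the rinsing event.
(d) Entailed — dropping 'for a friend', 'carefully' and generalizing the patient leaves a sub-description the original still satisfies.
(e) Entailed — the original entails any weakening of itself; this just drops 'carefully'.
(f) Entailed — 'rinse' is an activity; 'was rinsing' entails that some rinsing happened, so 'rinsed' holds.

(a), (d), (e), (f)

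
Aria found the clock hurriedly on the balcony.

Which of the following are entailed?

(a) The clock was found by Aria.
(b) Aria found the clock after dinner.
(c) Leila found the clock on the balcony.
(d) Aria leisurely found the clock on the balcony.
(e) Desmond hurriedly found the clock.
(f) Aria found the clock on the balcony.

(a), (f)

(a) Entailed — this follows by dropping conjuncts from the finding event's description.
(b) Not entailed — 'after dinner' adds information not in the original event.
(c) Not entailed — the passage has Aria finding the clock, not Leila.
(d) Not entailed — 'leisurely' adds a manner not in (and inconsistent with) the original.
(e) Not entailed — the passage has Aria finding the clock, not Desmond.
(f) Entailed — this follows by dropping conjuncts from the finding event's description.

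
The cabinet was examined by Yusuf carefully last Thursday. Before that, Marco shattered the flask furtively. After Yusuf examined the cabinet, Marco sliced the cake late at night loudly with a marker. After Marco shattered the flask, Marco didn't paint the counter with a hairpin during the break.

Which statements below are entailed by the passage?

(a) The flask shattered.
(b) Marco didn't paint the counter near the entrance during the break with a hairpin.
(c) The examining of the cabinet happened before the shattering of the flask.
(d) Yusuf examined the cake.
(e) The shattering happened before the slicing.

(a) Entailed — 'Marco shattered the flask' is causative; it entails the inchoative 'the flask shattered'.
(b) Entailed — under negation, adding a further restriction is entailed: if no such painting event occurred, none occurred near the entrance either.
(c) Not entailed — the narrative places the shattering before the examining, not after.
(d) Not entailed — Yusuf examined the cabinet, not the cake; the cake belongs to the slicing event.
(e) Entailed — the narrative places the shattering before the slicing.

(a), (b), (e)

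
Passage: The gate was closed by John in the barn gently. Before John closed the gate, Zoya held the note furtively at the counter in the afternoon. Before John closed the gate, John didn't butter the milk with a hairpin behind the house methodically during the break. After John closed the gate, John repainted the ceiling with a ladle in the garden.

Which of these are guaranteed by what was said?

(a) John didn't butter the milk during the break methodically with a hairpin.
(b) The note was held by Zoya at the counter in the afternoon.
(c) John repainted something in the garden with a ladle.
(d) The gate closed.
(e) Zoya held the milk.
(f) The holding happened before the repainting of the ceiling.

(a) Not entailed — dropping 'behind the house' under negation is not valid — the original leaves open that John buttered the milk some other way.
(b) Entailed — dropping 'furtively' leaves a sub-description the original still satisfies.
(c) Entailed — the original entails any weakening of itself; this just generalizes the patient.
(d) Entailed — 'John closed the gate' is causative; it entails the inchoative 'the gate closed'.
(e) Not entailed — Zoya held the note, not the milk; the milk belongs to the buttering event.
(f) Entailed — the narrative places the holding before the repainting.

(b), (c), (d), (f)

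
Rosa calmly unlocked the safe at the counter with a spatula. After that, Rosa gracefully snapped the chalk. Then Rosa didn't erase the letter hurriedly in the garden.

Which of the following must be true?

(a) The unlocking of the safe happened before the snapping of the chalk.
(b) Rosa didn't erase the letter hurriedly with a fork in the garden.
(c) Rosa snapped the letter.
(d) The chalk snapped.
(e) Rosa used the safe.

(a) Entailed — the narrative places the unlocking before the snapping.
(b) Entailed — under negation, adding a further restriction is entailed: if no such erasing event occurred, none occurred with a fork either.
(c) Not entailed — Rosa snapped the chalk, not the letter; the letter belongs to the erasing event.
(d) Entailed — 'Rosa snapped the chalk' is causative; it entails the inchoative 'the chalk snapped'.
(e) Not entailed — the safe is the patient, not an instrument — Rosa used a spatula.

(a), (b), (d)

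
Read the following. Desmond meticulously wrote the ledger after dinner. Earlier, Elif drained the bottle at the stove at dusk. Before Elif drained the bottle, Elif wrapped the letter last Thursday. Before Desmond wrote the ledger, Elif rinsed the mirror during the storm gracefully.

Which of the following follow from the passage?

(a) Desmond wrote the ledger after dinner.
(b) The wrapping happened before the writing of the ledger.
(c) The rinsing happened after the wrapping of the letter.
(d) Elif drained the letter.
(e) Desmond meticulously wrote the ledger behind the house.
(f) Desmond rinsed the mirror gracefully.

(a), (b)

(a) Entailed — dropping 'meticulously' leaves a sub-description the original still satisfies.
(b) Entailed — the narrative places the wrapping before the writing.
(c) Not entailed — the narrative doesn't order the wrapping relative to the rinsing.
(d) Not entailed — Elif drained the bottle, not the letter; the letter belongs to the wrapping event.
(e) Not entailed — 'behind the house' adds information not in the original event.
(f) Not entailed — the passage has Elif rinsing the mirror, not Desmond.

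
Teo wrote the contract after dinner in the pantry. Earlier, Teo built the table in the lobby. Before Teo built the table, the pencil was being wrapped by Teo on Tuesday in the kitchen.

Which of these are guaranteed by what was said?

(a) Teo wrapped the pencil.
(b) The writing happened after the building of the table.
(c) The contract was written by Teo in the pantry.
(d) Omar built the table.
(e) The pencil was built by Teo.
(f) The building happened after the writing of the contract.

(a) Not entailed — 'was wrapping' is progressive on an accomplishment; it does not entail the completed 'wrapped'.
(b) Entailed — the narrative places the building before the writing.
(c) Entailed — every conjunct here is already in the original writing event.
(d) Not entailed — the passage has Teo building the table, not Omar.
(e) Not entailed — Teo built the table, not the pencil; the pencil belongs to the wrapping event.
(f) Not entailed — the narrative places the building before the writing, not after.

(b), (c)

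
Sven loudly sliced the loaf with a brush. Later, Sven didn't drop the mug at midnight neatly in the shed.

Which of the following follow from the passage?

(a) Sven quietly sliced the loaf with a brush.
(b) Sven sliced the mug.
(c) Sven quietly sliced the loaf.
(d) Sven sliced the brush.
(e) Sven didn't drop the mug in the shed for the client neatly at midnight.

(e)

(a) Not entailed — 'quietly' adds a manner not in (and inconsistent with) the original.
(b) Not entailed — Sven sliced the loaf, not the mug; the mug belongs to the dropping event.
(c) Not entailed — 'quietly' adds a manner not in (and inconsistent with) the original.
(d) Not entailed — the brush is the instrument, not what was sliced.
(e) Entailed — under negation, adding a further restriction is entailed: if no such dropping event occurred, none occurred for the client either.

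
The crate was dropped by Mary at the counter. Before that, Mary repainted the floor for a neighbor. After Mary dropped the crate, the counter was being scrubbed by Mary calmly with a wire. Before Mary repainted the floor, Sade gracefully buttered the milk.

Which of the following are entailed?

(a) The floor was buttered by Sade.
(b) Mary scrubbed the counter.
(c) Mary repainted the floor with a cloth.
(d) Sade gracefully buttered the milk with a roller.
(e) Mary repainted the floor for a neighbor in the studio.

(b)

(a) Not entailed — Sade buttered the milk, not the floor; the floor belongs to the repainting event.
(b) Entailed — 'scrub' is an activity; 'was scrubbing' entails that some scrubbing happened, so 'scrubbed' holds.
(c) Not entailed — 'with a cloth' adds information not in the original event.
(d) Not entailed — 'with a roller' adds information not in the original event.
(e) Not entailed — 'in the studio' adds information not in the original event.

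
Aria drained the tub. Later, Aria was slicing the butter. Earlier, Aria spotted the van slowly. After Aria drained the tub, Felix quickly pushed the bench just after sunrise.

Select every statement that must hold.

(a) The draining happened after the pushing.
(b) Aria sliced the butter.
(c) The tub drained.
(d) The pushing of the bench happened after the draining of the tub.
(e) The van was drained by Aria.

(c), (d)

(a) Not entailed — the narrative places the draining before the pushing, not after.
(b) Not entailed — 'was slicing' is progressive on an accomplishment; it does not entail the completed 'sliced'.
(c) Entailed — 'Aria drained the tub' is causative; it entails the inchoative 'the tub drained'.
(d) Entailed — the narrative places the draining before the pushing.
(e) Not entailed — Aria drained the tub, not the van; the van belongs to the spotting event.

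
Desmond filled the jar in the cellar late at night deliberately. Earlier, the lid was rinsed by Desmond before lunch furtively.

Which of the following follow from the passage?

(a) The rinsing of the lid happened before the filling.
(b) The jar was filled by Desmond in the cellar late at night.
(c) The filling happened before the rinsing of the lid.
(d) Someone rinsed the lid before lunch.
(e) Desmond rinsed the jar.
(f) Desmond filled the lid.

(a) Entailed — the narrative places the rinsing before the filling.
(b) Entailed — every conjunct here is already in the original filling event.
(c) Not entailed — the narrative places the rinsing before the filling, not after.
(d) Entailed — this follows by dropping conjuncts from the rinsing event's description.
(e) Not entailed — Desmond rinsed the lid, not the jar; the jar belongs to the filling event.
(f) Not entailed — Desmond filled the jar, not the lid; the lid belongs to the rinsing event.

(a), (b), (d)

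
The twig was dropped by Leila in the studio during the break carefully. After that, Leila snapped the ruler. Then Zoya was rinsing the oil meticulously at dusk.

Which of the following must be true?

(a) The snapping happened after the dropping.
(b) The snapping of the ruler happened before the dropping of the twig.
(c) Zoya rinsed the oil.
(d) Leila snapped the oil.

(a), (c)

(a) Entailed — the narrative places the dropping before the snapping.
(b) Not entailed — the narrative places the dropping before the snapping, not after.
(c) Entailed — 'rinse' is an activity; 'was rinsing' entails that some rinsing happened, so 'rinsed' holds.
(d) Not entailed — Leila snapped the ruler, not the oil; the oil belongs to the rinsing event.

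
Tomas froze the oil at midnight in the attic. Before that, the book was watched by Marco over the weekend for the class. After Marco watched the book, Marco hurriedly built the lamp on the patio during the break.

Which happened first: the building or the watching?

the watching

The connectives place the watching before the building.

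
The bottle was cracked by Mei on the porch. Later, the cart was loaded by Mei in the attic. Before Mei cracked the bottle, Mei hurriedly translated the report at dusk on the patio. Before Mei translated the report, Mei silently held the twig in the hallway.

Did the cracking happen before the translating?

The narrative orders the translating before the cracking.

no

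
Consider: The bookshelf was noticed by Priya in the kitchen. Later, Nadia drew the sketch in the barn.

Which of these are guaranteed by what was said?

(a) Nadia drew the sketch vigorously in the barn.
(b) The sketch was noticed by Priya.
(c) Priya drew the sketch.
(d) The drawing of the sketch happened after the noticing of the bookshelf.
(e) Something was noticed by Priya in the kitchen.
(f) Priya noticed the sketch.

(d), (e)

(a) Not entailed — 'vigorously' adds information not in the original event.
(b) Not entailed — Priya noticed the bookshelf, not the sketch; the sketch belongs to the drawing event.
(c) Not entailed — the passage has Nadia drawing the sketch, not Priya.
(d) Entailed — the narrative places the noticing before the drawing.
(e) Entailed — every conjunct here is already in the original noticing event.
(f) Not entailed — Priya noticed the bookshelf, not the sketch; the sketch belongs to the drawing event.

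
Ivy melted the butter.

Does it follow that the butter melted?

'Ivy melted the butter' is the causative; it entails the inchoative 'the butter melted'.

yes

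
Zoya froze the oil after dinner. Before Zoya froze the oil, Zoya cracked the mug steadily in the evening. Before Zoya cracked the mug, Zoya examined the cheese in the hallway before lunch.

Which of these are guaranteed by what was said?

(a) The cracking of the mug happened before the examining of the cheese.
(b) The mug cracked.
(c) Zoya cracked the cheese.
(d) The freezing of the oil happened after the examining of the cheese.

(b), (d)

(a) Not entailed — the narrative places the examining before the cracking, not after.
(b) Entailed — 'Zoya cracked the mug' is causative; it entails the inchoative 'the mug cracked'.
(c) Not entailed — Zoya cracked the mug, not the cheese; the cheese belongs to the examining event.
(d) Entailed — the narrative places the examining before the freezing.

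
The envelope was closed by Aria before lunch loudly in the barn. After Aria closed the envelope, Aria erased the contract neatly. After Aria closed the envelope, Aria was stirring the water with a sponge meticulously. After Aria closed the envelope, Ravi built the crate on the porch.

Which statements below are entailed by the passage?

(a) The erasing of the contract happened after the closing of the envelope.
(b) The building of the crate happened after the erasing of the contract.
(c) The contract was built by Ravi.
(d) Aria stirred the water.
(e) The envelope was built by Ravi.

(a), (d)

(a) Entailed — the narrative places the closing before the erasing.
(b) Not entailed — the narrative doesn't order the erasing relative to the building.
(c) Not entailed — Ravi built the crate, not the contract; the contract belongs to the erasing event.
(d) Entailed — 'stir' is an activity; 'was stirring' entails that some stirring happened, so 'stirred' holds.
(e) Not entailed — Ravi built the crate, not the envelope; the envelope belongs to the closing event.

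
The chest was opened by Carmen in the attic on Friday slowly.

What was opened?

the chest

'the chest' marks the patient of the opening event.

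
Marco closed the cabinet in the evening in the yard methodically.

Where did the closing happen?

'in the yard' marks the location of the closing event.

in the yard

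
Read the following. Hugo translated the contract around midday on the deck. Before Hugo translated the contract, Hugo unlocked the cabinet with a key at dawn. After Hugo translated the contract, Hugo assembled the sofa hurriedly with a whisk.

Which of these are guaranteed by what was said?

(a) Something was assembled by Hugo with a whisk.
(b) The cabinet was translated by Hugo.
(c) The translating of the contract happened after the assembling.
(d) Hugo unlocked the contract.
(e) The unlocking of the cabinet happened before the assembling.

(a), (e)

(a) Entailed — every conjunct here is already in the original assembling event.
(b) Not entailed — Hugo translated the contract, not the cabinet; the cabinet belongs to the unlocking event.
(c) Not entailed — the narrative places the translating before the assembling, not after.
(d) Not entailed — Hugo unlocked the cabinet, not the contract; the contract belongs to the translating event.
(e) Entailed — the narrative places the unlocking before the assembling.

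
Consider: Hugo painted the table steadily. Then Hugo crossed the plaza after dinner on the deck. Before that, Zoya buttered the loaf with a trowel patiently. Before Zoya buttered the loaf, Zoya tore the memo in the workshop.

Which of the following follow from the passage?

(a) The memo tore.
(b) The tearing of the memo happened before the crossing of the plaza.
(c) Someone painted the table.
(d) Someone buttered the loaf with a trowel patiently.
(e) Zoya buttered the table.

(a) Entailed — 'Zoya tore the memo' is causative; it entails the inchoative 'the memo tore'.
(b) Entailed — the narrative places the tearing before the crossing.
(c) Entailed — every conjunct here is already in the original painting event.
(d) Entailed — this follows by dropping conjuncts from the buttering event's description.
(e) Not entailed — Zoya buttered the loaf, not the table; the table belongs to the painting event.

(a), (b), (c), (d)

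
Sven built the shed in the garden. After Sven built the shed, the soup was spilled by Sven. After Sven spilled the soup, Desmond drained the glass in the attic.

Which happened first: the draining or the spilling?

the spilling

The connectives place the spilling before the draining.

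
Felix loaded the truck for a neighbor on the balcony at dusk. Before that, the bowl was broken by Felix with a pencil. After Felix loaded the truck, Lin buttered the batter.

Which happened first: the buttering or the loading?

the loading

The connectives place the loading before the buttering.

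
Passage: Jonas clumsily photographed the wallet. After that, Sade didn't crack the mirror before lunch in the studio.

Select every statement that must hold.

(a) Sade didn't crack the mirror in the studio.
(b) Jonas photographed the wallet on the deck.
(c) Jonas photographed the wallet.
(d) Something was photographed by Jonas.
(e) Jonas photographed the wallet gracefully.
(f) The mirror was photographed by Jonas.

(a) Not entailed — dropping 'before lunch' under negation is not valid — the original leaves open that Sade cracked the mirror some other way.
(b) Not entailed — 'on the deck' adds information not in the original event.
(c) Entailed — every conjunct here is already in the original photographing event.
(d) Entailed — this follows by dropping conjuncts from the photographing event's description.
(e) Not entailed — 'gracefully' adds a manner not in (and inconsistent with) the original.
(f) Not entailed — Jonas photographed the wallet, not the mirror; the mirror belongs to the cracking event.

(c), (d)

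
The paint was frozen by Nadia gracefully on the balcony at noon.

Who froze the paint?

'Nadia' marks the agent of the freezing event.

Nadia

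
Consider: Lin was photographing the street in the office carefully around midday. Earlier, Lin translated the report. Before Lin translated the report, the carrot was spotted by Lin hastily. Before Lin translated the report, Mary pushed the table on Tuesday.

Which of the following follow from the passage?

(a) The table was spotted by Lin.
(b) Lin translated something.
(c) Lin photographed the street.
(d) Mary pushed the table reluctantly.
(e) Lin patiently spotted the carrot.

(b)

(a) Not entailed — Lin spotted the carrot, not the table; the table belongs to the pushing event.
(b) Entailed — this follows by dropping conjuncts from the translating event's description.
(c) Not entailed — 'was photographing' is progressive on an accomplishment; it does not entail the completed 'photographed'.
(d) Not entailed — 'reluctantly' adds information not in the original event.
(e) Not entailed — 'patiently' adds a manner not in (and inconsistent with) the original.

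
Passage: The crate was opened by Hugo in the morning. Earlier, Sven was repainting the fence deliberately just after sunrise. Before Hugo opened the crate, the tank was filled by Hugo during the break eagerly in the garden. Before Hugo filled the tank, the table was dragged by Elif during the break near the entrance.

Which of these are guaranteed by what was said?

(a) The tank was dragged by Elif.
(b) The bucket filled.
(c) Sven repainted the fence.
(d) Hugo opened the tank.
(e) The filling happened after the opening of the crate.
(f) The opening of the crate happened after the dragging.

(a) Not entailed — Elif dragged the table, not the tank; the tank belongs to the filling event.
(b) Not entailed — the tank is what filled, not the bucket.
(c) Not entailed — 'was repainting' is progressive on an accomplishment; it does not entail the completed 'repainted'.
(d) Not entailed — Hugo opened the crate, not the tank; the tank belongs to the filling event.
(e) Not entailed — the narrative places the filling before the opening, not after.
(f) Entailed — the narrative places the dragging before the opening.

(f)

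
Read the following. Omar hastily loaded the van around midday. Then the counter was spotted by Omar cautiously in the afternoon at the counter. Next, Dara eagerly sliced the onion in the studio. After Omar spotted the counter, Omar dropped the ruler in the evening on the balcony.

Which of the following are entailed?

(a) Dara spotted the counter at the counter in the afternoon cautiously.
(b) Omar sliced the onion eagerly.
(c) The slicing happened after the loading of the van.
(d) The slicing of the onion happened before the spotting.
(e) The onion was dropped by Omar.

(a) Not entailed — the passage has Omar spotting the counter, not Dara.
(b) Not entailed — the passage has Dara slicing the onion, not Omar.
(c) Entailed — the narrative places the loading before the slicing.
(d) Not entailed — the narrative places the spotting before the slicing, not after.
(e) Not entailed — Omar dropped the ruler, not the onion; the onion belongs to the slicing event.

(c)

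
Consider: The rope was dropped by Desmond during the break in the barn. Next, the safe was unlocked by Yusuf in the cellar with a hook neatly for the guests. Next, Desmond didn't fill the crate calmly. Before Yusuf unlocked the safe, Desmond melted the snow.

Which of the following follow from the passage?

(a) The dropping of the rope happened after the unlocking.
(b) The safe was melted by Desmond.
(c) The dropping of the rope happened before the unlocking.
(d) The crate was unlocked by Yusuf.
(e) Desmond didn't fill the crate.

(c)

(a) Not entailed — the narrative places the dropping before the unlocking, not after.
(b) Not entailed — Desmond melted the snow, not the safe; the safe belongs to the unlocking event.
(c) Entailed — the narrative places the dropping before the unlocking.
(d) Not entailed — Yusuf unlocked the safe, not the crate; the crate belongs to the filling event.
(e) Not entailed — dropping 'calmly' under negation is not valid — the original leaves open that Desmond filled the crate some other way.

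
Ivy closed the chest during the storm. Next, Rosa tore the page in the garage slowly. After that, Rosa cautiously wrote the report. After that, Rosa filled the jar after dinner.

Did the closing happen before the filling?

yes

The narrative orders the closing before the filling.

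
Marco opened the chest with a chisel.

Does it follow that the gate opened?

Nothing is said about any gate; only the chest is affected.

no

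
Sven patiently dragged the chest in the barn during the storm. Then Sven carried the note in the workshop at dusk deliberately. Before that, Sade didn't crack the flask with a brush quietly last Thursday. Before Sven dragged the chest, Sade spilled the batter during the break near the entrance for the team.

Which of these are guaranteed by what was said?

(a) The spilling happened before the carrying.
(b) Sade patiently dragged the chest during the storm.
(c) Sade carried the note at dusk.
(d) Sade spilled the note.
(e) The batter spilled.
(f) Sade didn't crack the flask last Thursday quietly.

(a) Entailed — the narrative places the spilling before the carrying.
(b) Not entailed — the passage has Sven dragging the chest, not Sade.
(c) Not entailed — the passage has Sven carrying the note, not Sade.
(d) Not entailed — Sade spilled the batter, not the note; the note belongs to the carrying event.
(e) Entailed — 'Sade spilled the batter' is causative; it entails the inchoative 'the batter spilled'.
(f) Not entailed — dropping 'with a brush' under negation is not valid — the original leaves open that Sade cracked the flask some other way.

(a), (e)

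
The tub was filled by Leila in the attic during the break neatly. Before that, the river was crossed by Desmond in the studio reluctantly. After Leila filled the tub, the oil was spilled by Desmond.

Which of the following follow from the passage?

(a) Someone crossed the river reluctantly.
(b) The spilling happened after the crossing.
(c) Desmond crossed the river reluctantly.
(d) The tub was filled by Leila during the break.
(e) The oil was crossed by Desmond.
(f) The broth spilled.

(a) Entailed — the original entails any weakening of itself; this just drops 'in the studio' and generalizes the agent.
(b) Entailed — the narrative places the crossing before the spilling.
(c) Entailed — every conjunct here is already in the original crossing event.
(d) Entailed — every conjunct here is already in the original filling event.
(e) Not entailed — Desmond crossed the river, not the oil; the oil belongs to the spilling event.
(f) Not entailed — the oil is what spilled, not the broth.

(a), (b), (c), (d)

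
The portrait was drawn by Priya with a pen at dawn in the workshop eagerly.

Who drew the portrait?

'Priya' marks the agent of the drawing event.

Priya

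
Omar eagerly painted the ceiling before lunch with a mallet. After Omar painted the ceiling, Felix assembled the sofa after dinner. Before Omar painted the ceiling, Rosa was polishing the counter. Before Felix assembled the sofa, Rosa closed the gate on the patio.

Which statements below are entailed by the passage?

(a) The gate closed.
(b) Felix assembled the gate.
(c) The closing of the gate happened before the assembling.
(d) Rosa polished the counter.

(a), (c), (d)

(a) Entailed — 'Rosa closed the gate' is causative; it entails the inchoative 'the gate closed'.
(b) Not entailed — Felix assembled the sofa, not the gate; the gate belongs to the closing event.
(c) Entailed — the narrative places the closing before the assembling.
(d) Entailed — 'polish' is an activity; 'was polishing' entails that some polishing happened, so 'polished' holds.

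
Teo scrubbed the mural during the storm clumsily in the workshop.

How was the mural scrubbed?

'clumsily' marks the manner of the scrubbing event.

clumsily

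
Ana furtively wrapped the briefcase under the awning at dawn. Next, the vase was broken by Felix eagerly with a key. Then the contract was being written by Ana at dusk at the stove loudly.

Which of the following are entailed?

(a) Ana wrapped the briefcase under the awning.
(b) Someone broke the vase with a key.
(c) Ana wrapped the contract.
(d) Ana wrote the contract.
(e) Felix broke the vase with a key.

(a), (b), (e)

(a) Entailed — dropping 'at dawn', 'furtively' leaves a sub-description the original still satisfies.
(b) Entailed — dropping 'eagerly' and generalizing the agent leaves a sub-description the original still satisfies.
(c) Not entailed — Ana wrapped the briefcase, not the contract; the contract belongs to the writing event.
(d) Not entailed — 'was writing' is progressive on an accomplishment; it does not entail the completed 'wrote'.
(e) Entailed — every conjunct here is already in the original breaking event.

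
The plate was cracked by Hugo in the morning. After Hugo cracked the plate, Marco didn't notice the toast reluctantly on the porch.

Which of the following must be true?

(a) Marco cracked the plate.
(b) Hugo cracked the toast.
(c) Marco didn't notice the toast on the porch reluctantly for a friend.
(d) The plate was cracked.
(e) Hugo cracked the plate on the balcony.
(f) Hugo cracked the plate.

(a) Not entailed — the passage has Hugo cracking the plate, not Marco.
(b) Not entailed — Hugo cracked the plate, not the toast; the toast belongs to the noticing event.
(c) Entailed — under negation, adding a further restriction is entailed: if no such noticing event occurred, none occurred for a friend either.
(d) Entailed — the original entails any weakening of itself; this just drops 'in the morning' and generalizes the agent.
(e) Not entailed — 'on the balcony' adds information not in the original event.
(f) Entailed — dropping 'in the morning' leaves a sub-description the original still satisfies.

(c), (d), (f)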